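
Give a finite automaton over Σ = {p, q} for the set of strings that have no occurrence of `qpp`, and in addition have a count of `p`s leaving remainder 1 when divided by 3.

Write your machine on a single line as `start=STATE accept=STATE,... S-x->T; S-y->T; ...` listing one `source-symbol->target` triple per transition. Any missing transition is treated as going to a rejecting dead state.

start=S0; accept=S1,S4,S5; S0-p->S1; S0-q->S2; S1-p->S3; S1-q->S4; S2-p->S5; S2-q->S2; S3-p->S0; S3-q->S6; S4-p->S7; S4-q->S4; S5-p->S8; S5-q->S4; S6-p->S9; S6-q->S6; S7-p->S8; S7-q->S6; S8-p->S8; S8-q->S8; S9-p->S8; S9-q->S2

Run two small machines in parallel and take their product. The first has 4 states tracking partial matches of the forbidden pattern `qpp`; the second has 3 states tracking the count of `p`s modulo 3. A product state is a pair (one from each), accepting exactly when both do. After merging equivalent states the machine shrinks.
With 10 states:
        p   q  
>  S0   S1  S2 
 * S1   S3  S4 
   S2   S5  S2 
   S3   S0  S6 
 * S4   S7  S4 
 * S5   S8  S4 
   S6   S9  S6 
   S7   S8  S6 
   S8   S8  S8 
   S9   S8  S2 
(> = start, * = accepting)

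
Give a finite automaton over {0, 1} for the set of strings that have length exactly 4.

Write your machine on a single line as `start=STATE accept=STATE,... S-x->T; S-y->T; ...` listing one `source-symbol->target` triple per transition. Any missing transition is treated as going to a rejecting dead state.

start=q0; accept=q4; q0-0->q1; q0-1->q1; q1-0->q2; q1-1->q2; q2-0->q3; q2-1->q3; q3-0->q4; q3-1->q4; q4-0->q5; q4-1->q5; q5-0->q5; q5-1->q5

Count input length up to 5: every symbol moves from q0 toward q5, which means 'more than 4' and absorbs. Accept from {q4}.
A 6-state machine:
        0   1  
>  q0   q1  q1 
   q1   q2  q2 
   q2   q3  q3 
   q3   q4  q4 
 * q4   q5  q5 
   q5   q5  q5 
(> = start, * = accepting)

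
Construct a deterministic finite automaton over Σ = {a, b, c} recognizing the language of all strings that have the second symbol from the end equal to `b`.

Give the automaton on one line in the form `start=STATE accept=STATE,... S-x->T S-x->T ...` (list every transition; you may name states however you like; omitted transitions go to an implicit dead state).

start=S0 accept=S7,S8,S9 S0-a->S1 S0-b->S2 S0-c->S3 S1-a->S4 S1-b->S5 S1-c->S6 S2-a->S7 S2-b->S8 S2-c->S9 S3-a->S10 S3-b->S11 S3-c->S12 S4-a->S4 S4-b->S5 S4-c->S6 S5-a->S7 S5-b->S8 S5-c->S9 S6-a->S10 S6-b->S11 S6-c->S12 S7-a->S4 S7-b->S5 S7-c->S6 S8-a->S7 S8-b->S8 S8-c->S9 S9-a->S10 S9-b->S11 S9-c->S12 S10-a->S4 S10-b->S5 S10-c->S6 S11-a->S7 S11-b->S8 S11-c->S9 S12-a->S10 S12-b->S11 S12-c->S12

A DFA must remember the last 2 symbols (since which symbol is second-to-last isn't known until the input ends). Use one state per possible window of the last ≤2 symbols; accept from those whose window starts with `b`.
13 states suffice.
          a    b    c  
>  S0     S1   S2   S3 
   S1     S4   S5   S6 
   S2     S7   S8   S9 
   S3    S10  S11  S12 
   S4     S4   S5   S6 
   S5     S7   S8   S9 
   S6    S10  S11  S12 
 * S7     S4   S5   S6 
 * S8     S7   S8   S9 
 * S9    S10  S11  S12 
   S10    S4   S5   S6 
   S11    S7   S8   S9 
   S12   S10  S11  S12 
(> = start, * = accepting)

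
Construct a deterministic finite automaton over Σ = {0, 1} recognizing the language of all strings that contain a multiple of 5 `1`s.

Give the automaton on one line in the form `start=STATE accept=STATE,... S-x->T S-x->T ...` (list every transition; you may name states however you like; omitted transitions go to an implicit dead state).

Keep the running count of `1`s modulo 5: each `1` advances along the cycle q0 → q1 → q2 → q3 → q4 → q0 while other symbols loop. Accept at q0.
        0   1  
>* q0   q0  q1 
   q1   q1  q2 
   q2   q2  q3 
   q3   q3  q4 
   q4   q4  q0 
(> = start, * = accepting)

start=q0 accept=q0 q0-0->q0 q0-1->q1 q1-0->q1 q1-1->q2 q2-0->q2 q2-1->q3 q3-0->q3 q3-1->q4 q4-0->q4 q4-1->q0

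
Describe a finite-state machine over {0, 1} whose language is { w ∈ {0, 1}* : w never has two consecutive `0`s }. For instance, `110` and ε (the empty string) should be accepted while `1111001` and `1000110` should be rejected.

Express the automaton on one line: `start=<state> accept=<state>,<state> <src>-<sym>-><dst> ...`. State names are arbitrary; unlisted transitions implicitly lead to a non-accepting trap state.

This is the complement of 'contains `00`'. Use the same substring-matching states — q0 through q2 holding how much of `00` has just been matched — but flip the accepting set: everything except the trap q2 accepts.
With 3 states:
        0   1  
>* q0   q1  q0 
 * q1   q2  q0 
   q2   q2  q2 
(> = start, * = accepting)

start=q0 accept=q0,q1 q0-0->q1 q0-1->q0 q1-0->q2 q1-1->q0 q2-0->q2 q2-1->q2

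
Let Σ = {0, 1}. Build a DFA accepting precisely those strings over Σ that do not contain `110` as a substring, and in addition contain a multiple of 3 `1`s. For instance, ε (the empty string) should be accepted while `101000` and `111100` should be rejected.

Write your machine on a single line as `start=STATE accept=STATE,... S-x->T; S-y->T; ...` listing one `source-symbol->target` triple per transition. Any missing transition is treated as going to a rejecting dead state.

Build one automaton per condition and run them in lockstep. One (4 states) tracks partial matches of the forbidden pattern `110`; the other (3 states) tracks the count of `1`s modulo 3. Each combined state is a pair, one component from each; accept when both components accept. Equivalent product states are then merged.
10 states suffice.
        0   1  
>* S0   S0  S1 
   S1   S2  S3 
   S2   S2  S4 
   S3   S5  S6 
   S4   S7  S6 
   S5   S5  S5 
 * S6   S5  S8 
   S7   S7  S9 
   S8   S5  S3 
 * S9   S0  S8 
(> = start, * = accepting)

start=S0; accept=S0,S6,S9; S0-0->S0; S0-1->S1; S1-0->S2; S1-1->S3; S2-0->S2; S2-1->S4; S3-0->S5; S3-1->S6; S4-0->S7; S4-1->S6; S5-0->S5; S5-1->S5; S6-0->S5; S6-1->S8; S7-0->S7; S7-1->S9; S8-0->S5; S8-1->S3; S9-0->S0; S9-1->S8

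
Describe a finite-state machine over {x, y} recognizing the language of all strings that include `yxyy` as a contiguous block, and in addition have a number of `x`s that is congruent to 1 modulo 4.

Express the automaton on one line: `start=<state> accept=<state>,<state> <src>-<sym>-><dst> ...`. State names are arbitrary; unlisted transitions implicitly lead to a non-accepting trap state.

start=S0 accept=S13 S0-x->S1 S0-y->S2 S1-x->S3 S1-y->S4 S2-x->S5 S2-y->S2 S3-x->S6 S3-y->S7 S4-x->S8 S4-y->S4 S5-x->S3 S5-y->S9 S6-x->S0 S6-y->S10 S7-x->S11 S7-y->S7 S8-x->S6 S8-y->S12 S9-x->S8 S9-y->S13 S10-x->S14 S10-y->S10 S11-x->S0 S11-y->S15 S12-x->S11 S12-y->S16 S13-x->S16 S13-y->S13 S14-x->S1 S14-y->S17 S15-x->S14 S15-y->S18 S16-x->S18 S16-y->S16 S17-x->S5 S17-y->S19 S18-x->S19 S18-y->S18 S19-x->S13 S19-y->S19

Build one automaton per condition and run them in lockstep. The first has 5 states tracking whether and how much of `yxyy` has been seen; the second has 4 states tracking the count of `x`s modulo 4. A product state is a pair (one from each), accepting exactly when both do.
With 20 states:
          x    y  
>  S0     S1   S2 
   S1     S3   S4 
   S2     S5   S2 
   S3     S6   S7 
   S4     S8   S4 
   S5     S3   S9 
   S6     S0  S10 
   S7    S11   S7 
   S8     S6  S12 
   S9     S8  S13 
   S10   S14  S10 
   S11    S0  S15 
   S12   S11  S16 
 * S13   S16  S13 
   S14    S1  S17 
   S15   S14  S18 
   S16   S18  S16 
   S17    S5  S19 
   S18   S19  S18 
   S19   S13  S19 
(> = start, * = accepting)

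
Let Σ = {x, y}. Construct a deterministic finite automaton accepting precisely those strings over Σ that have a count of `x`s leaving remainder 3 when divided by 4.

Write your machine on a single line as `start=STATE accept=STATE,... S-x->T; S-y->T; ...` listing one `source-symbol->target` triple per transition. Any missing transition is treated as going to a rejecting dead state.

Keep the running count of `x`s modulo 4: each `x` advances along the cycle S0 → S1 → S2 → S3 → S0 while other symbols loop. Accept at S3.
With 4 states:
        x   y  
>  S0   S1  S0 
   S1   S2  S1 
   S2   S3  S2 
 * S3   S0  S3 
(> = start, * = accepting)

start=S0; accept=S3; S0-x->S1; S0-y->S0; S1-x->S2; S1-y->S1; S2-x->S3; S2-y->S2; S3-x->S0; S3-y->S3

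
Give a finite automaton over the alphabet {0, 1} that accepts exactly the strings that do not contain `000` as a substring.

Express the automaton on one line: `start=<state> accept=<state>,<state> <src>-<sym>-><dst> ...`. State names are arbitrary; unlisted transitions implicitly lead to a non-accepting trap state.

Track partial matches of the forbidden pattern `000`. State D is a dead state reached once `000` has occurred; every other state accepts. A means no part of `000` is currently matched.
With 4 states:
       0  1 
>* A   B  A 
 * B   C  A 
 * C   D  A 
   D   D  D 
(> = start, * = accepting)

start=A accept=A,B,C A-0->B A-1->A B-0->C B-1->A C-0->D C-1->A D-0->D D-1->D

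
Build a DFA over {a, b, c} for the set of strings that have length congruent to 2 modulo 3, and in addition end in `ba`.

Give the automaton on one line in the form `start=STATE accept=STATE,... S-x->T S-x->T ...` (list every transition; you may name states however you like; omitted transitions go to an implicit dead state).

Run two small machines in parallel and take their product. The first has 3 states tracking the input length modulo 3; the second has 3 states tracking how much of the suffix `ba` has currently been matched. A product state is a pair (one from each), accepting exactly when both do. Minimizing collapses redundant product states.
5 states suffice.
        a   b   c  
>  q0   q1  q2  q1 
   q1   q3  q3  q3 
   q2   q4  q3  q3 
   q3   q0  q0  q0 
 * q4   q0  q0  q0 
(> = start, * = accepting)

start=q0 accept=q4 q0-a->q1 q0-b->q2 q0-c->q1 q1-a->q3 q1-b->q3 q1-c->q3 q2-a->q4 q2-b->q3 q2-c->q3 q3-a->q0 q3-b->q0 q3-c->q0 q4-a->q0 q4-b->q0 q4-c->q0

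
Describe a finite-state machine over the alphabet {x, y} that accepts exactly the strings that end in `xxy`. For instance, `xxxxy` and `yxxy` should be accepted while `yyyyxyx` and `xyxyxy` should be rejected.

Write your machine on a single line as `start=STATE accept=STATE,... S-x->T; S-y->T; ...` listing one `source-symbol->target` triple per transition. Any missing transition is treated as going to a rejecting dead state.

Remember how much of `xxy` the current input suffix matches. State S0 means no match yet; S1 means the last symbol is `x`; S2 means the last 2 symbols are `xx`; S3 means the last 3 symbols are `xxy`. Only S3 accepts. On a mismatch, fall back to the longest proper suffix that is still a prefix of `xxy`.
A 4-state machine:
        x   y  
>  S0   S1  S0 
   S1   S2  S0 
   S2   S2  S3 
 * S3   S1  S0 
(> = start, * = accepting)

start=S0; accept=S3; S0-x->S1; S0-y->S0; S1-x->S2; S1-y->S0; S2-x->S2; S2-y->S3; S3-x->S1; S3-y->S0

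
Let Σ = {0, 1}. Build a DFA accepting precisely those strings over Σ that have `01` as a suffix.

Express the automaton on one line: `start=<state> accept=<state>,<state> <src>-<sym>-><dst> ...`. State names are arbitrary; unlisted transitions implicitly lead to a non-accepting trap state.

start=q0 accept=q2 q0-0->q1 q0-1->q0 q1-0->q1 q1-1->q2 q2-0->q1 q2-1->q0

Remember how much of `01` the current input suffix matches. State q0 means no match yet; q1 means the last symbol is `0`; q2 means the last 2 symbols are `01`. Only q2 accepts. On a mismatch, fall back to the longest proper suffix that is still a prefix of `01`.
A 3-state machine:
        0   1  
>  q0   q1  q0 
   q1   q1  q2 
 * q2   q1  q0 
(> = start, * = accepting)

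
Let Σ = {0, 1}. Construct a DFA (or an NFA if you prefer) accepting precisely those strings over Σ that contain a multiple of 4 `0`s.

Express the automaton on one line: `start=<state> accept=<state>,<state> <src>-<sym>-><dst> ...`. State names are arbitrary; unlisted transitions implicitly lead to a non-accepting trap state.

Keep the running count of `0`s modulo 4: each `0` advances along the cycle s0 → s1 → s2 → s3 → s0 while other symbols loop. Accept at s0.
        0   1  
>* s0   s1  s0 
   s1   s2  s1 
   s2   s3  s2 
   s3   s0  s3 
(> = start, * = accepting)

start=s0 accept=s0 s0-0->s1 s0-1->s0 s1-0->s2 s1-1->s1 s2-0->s3 s2-1->s2 s3-0->s0 s3-1->s3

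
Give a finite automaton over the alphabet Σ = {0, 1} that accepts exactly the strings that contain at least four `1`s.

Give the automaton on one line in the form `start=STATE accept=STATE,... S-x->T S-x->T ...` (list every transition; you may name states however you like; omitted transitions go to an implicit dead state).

start=S0 accept=S4,S5 S0-0->S0 S0-1->S1 S1-0->S1 S1-1->S2 S2-0->S2 S2-1->S3 S3-0->S3 S3-1->S4 S4-0->S4 S4-1->S5 S5-0->S5 S5-1->S5

Only the number of `1`s matters, and only up to 5. Make a chain S0 → S1 → S2 → S3 → S4 → S5 advanced by each `1` (with S5 absorbing); every other symbol self-loops. The accepting set is {S4, S5}.
6 states suffice.
        0   1  
>  S0   S0  S1 
   S1   S1  S2 
   S2   S2  S3 
   S3   S3  S4 
 * S4   S4  S5 
 * S5   S5  S5 
(> = start, * = accepting)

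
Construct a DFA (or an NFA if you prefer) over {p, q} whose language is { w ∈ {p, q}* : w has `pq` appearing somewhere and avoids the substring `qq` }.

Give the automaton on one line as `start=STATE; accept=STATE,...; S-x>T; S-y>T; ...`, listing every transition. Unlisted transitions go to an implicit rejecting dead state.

Run two small machines in parallel and take their product. One (3 states) tracks whether and how much of `pq` has been seen; the other (3 states) tracks partial matches of the forbidden pattern `qq`. Each combined state is a pair, one component from each; accept when both components accept. Minimizing collapses redundant product states.
A 6-state machine:
        p   q  
>  s0   s1  s2 
   s1   s1  s3 
   s2   s1  s4 
 * s3   s5  s4 
   s4   s4  s4 
 * s5   s5  s3 
(> = start, * = accepting)

start=s0; accept=s3,s5; s0-p>s1; s0-q>s2; s1-p>s1; s1-q>s3; s2-p>s1; s2-q>s4; s3-p>s5; s3-q>s4; s4-p>s4; s4-q>s4; s5-p>s5; s5-q>s3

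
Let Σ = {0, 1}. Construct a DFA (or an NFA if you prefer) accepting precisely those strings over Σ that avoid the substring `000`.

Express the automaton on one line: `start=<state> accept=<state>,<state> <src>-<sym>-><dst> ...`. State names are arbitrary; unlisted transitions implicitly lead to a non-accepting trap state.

start=q0 accept=q0,q1,q2 q0-0->q1 q0-1->q0 q1-0->q2 q1-1->q0 q2-0->q3 q2-1->q0 q3-0->q3 q3-1->q3

This is the complement of 'contains `000`'. Use the same substring-matching states — q0 through q3 holding how much of `000` has just been matched — but flip the accepting set: everything except the trap q3 accepts.
        0   1  
>* q0   q1  q0 
 * q1   q2  q0 
 * q2   q3  q0 
   q3   q3  q3 
(> = start, * = accepting)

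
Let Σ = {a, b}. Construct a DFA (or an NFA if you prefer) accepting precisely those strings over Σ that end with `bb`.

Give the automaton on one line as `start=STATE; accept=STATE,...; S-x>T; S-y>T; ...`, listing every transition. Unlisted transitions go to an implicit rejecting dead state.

start=q0; accept=q2; q0-a>q0; q0-b>q1; q1-a>q0; q1-b>q2; q2-a>q0; q2-b>q2

Remember how much of `bb` the current input suffix matches. State q0 means no match yet; q1 means the last symbol is `b`; q2 means the last 2 symbols are `bb`. Only q2 accepts. On a mismatch, fall back to the longest proper suffix that is still a prefix of `bb`.
With 3 states:
        a   b  
>  q0   q0  q1 
   q1   q0  q2 
 * q2   q0  q2 
(> = start, * = accepting)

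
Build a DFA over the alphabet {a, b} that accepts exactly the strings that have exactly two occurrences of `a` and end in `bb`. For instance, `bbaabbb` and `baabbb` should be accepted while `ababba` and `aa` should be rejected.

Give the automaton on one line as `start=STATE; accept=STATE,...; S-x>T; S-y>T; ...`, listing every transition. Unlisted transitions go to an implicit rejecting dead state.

start=s0; accept=s5; s0-a>s1; s0-b>s0; s1-a>s2; s1-b>s1; s2-a>s3; s2-b>s4; s3-a>s3; s3-b>s3; s4-a>s3; s4-b>s5; s5-a>s3; s5-b>s5

Handle the two conditions separately and then intersect. The first has 4 states tracking the count of `a`s, saturating at 3; the second has 3 states tracking how much of the suffix `bb` has currently been matched. A product state is a pair (one from each), accepting exactly when both do. Equivalent product states are then merged.
A 6-state machine:
        a   b  
>  s0   s1  s0 
   s1   s2  s1 
   s2   s3  s4 
   s3   s3  s3 
   s4   s3  s5 
 * s5   s3  s5 
(> = start, * = accepting)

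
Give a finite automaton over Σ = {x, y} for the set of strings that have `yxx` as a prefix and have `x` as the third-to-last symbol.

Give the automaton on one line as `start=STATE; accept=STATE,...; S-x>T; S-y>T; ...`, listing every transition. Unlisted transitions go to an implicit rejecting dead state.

Build one automaton per condition and run them in lockstep. One (5 states) tracks whether the input so far still matches the prefix `yxx`; the other (15 states) tracks the last 3 symbols read. Each combined state is a pair, one component from each; accept when both components accept.
With 23 states:
          x    y  
>  q0     q1   q2 
   q1     q3   q4 
   q2     q5   q6 
   q3     q7   q8 
   q4     q9  q10 
   q5    q11  q12 
   q6    q13  q14 
   q7     q7   q8 
   q8     q9  q10 
   q9    q15  q12 
   q10   q13  q14 
   q11   q16  q17 
   q12    q9  q10 
   q13   q15  q12 
   q14   q13  q14 
   q15    q7   q8 
 * q16   q16  q17 
 * q17   q18  q19 
 * q18   q11  q20 
 * q19   q21  q22 
   q20   q18  q19 
   q21   q11  q20 
   q22   q21  q22 
(> = start, * = accepting)

start=q0; accept=q16,q17,q18,q19; q0-x>q1; q0-y>q2; q1-x>q3; q1-y>q4; q2-x>q5; q2-y>q6; q3-x>q7; q3-y>q8; q4-x>q9; q4-y>q10; q5-x>q11; q5-y>q12; q6-x>q13; q6-y>q14; q7-x>q7; q7-y>q8; q8-x>q9; q8-y>q10; q9-x>q15; q9-y>q12; q10-x>q13; q10-y>q14; q11-x>q16; q11-y>q17; q12-x>q9; q12-y>q10; q13-x>q15; q13-y>q12; q14-x>q13; q14-y>q14; q15-x>q7; q15-y>q8; q16-x>q16; q16-y>q17; q17-x>q18; q17-y>q19; q18-x>q11; q18-y>q20; q19-x>q21; q19-y>q22; q20-x>q18; q20-y>q19; q21-x>q11; q21-y>q20; q22-x>q21; q22-y>q22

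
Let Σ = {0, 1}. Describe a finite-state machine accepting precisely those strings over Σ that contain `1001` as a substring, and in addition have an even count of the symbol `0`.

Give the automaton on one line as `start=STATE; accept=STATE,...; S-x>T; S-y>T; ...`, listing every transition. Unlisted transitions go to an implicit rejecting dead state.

start=A; accept=I; A-0>B; A-1>C; B-0>A; B-1>D; C-0>E; C-1>C; D-0>F; D-1>D; E-0>G; E-1>D; F-0>H; F-1>C; G-0>B; G-1>I; H-0>A; H-1>J; I-0>J; I-1>I; J-0>I; J-1>J

Handle the two conditions separately and then intersect. One (5 states) tracks whether and how much of `1001` has been seen; the other (2 states) tracks the count of `0`s modulo 2. Each combined state is a pair, one component from each; accept when both components accept.
A 10-state machine:
       0  1 
>  A   B  C 
   B   A  D 
   C   E  C 
   D   F  D 
   E   G  D 
   F   H  C 
   G   B  I 
   H   A  J 
 * I   J  I 
   J   I  J 
(> = start, * = accepting)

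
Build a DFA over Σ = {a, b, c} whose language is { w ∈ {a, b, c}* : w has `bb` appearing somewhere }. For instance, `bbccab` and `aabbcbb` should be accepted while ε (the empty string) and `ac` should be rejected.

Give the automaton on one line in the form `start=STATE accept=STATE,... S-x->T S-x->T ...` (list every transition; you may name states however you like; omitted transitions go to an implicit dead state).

start=q0 accept=q2 q0-a->q0 q0-b->q1 q0-c->q0 q1-a->q0 q1-b->q2 q1-c->q0 q2-a->q2 q2-b->q2 q2-c->q2

States q0..q1 record the length of the longest prefix of `bb` that matches the current input suffix. Reaching q2 means `bb` has been seen, and we stay there forever. Accept from q2.
With 3 states:
        a   b   c  
>  q0   q0  q1  q0 
   q1   q0  q2  q0 
 * q2   q2  q2  q2 
(> = start, * = accepting)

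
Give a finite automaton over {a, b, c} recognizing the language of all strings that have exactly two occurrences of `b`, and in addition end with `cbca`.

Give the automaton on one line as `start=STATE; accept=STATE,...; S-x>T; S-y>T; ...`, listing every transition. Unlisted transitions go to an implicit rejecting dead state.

start=q0; accept=q15; q0-a>q0; q0-b>q1; q0-c>q2; q1-a>q1; q1-b>q3; q1-c>q4; q2-a>q0; q2-b>q5; q2-c>q2; q3-a>q3; q3-b>q6; q3-c>q7; q4-a>q1; q4-b>q8; q4-c>q4; q5-a>q1; q5-b>q3; q5-c>q9; q6-a>q6; q6-b>q6; q6-c>q10; q7-a>q3; q7-b>q11; q7-c>q7; q8-a>q3; q8-b>q6; q8-c>q12; q9-a>q13; q9-b>q8; q9-c>q4; q10-a>q6; q10-b>q11; q10-c>q10; q11-a>q6; q11-b>q6; q11-c>q14; q12-a>q15; q12-b>q11; q12-c>q7; q13-a>q1; q13-b>q3; q13-c>q4; q14-a>q16; q14-b>q11; q14-c>q10; q15-a>q3; q15-b>q6; q15-c>q7; q16-a>q6; q16-b>q6; q16-c>q10

Run two small machines in parallel and take their product. One (4 states) tracks the count of `b`s, saturating at 3; the other (5 states) tracks how much of the suffix `cbca` has currently been matched. Each combined state is a pair, one component from each; accept when both components accept.
With 17 states:
          a    b    c  
>  q0     q0   q1   q2 
   q1     q1   q3   q4 
   q2     q0   q5   q2 
   q3     q3   q6   q7 
   q4     q1   q8   q4 
   q5     q1   q3   q9 
   q6     q6   q6  q10 
   q7     q3  q11   q7 
   q8     q3   q6  q12 
   q9    q13   q8   q4 
   q10    q6  q11  q10 
   q11    q6   q6  q14 
   q12   q15  q11   q7 
   q13    q1   q3   q4 
   q14   q16  q11  q10 
 * q15    q3   q6   q7 
   q16    q6   q6  q10 
(> = start, * = accepting)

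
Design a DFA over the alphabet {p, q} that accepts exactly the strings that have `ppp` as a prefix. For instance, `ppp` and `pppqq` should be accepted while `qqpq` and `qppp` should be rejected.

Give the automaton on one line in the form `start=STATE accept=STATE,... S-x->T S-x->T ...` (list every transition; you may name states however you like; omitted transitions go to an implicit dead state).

start=A accept=D A-p->B A-q->E B-p->C B-q->E C-p->D C-q->E D-p->D D-q->D E-p->E E-q->E

Walk along `ppp` while the input agrees: from A take `p` to B, and so on. Any deviation drops to the rejecting sink E. Once D is reached the prefix is confirmed and every continuation is accepted.
5 states suffice.
       p  q 
>  A   B  E 
   B   C  E 
   C   D  E 
 * D   D  D 
   E   E  E 
(> = start, * = accepting)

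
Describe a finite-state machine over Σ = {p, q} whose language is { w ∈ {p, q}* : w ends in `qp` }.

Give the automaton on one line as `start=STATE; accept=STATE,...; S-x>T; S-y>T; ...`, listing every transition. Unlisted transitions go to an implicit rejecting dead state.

Let each state record the length of the longest suffix of the input read so far that is also a prefix of `qp`. s1 means the last symbol is `q`; s2 means the last 2 symbols are `qp`. Accept only at s2, where the string currently ends in `qp`.
        p   q  
>  s0   s0  s1 
   s1   s2  s1 
 * s2   s0  s1 
(> = start, * = accepting)

start=s0; accept=s2; s0-p>s0; s0-q>s1; s1-p>s2; s1-q>s1; s2-p>s0; s2-q>s1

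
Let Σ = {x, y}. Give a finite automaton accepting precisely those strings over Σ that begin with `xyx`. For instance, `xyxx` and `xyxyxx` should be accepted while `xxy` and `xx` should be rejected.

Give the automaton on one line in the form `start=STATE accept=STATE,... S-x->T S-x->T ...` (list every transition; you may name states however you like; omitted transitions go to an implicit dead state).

Check the first 3 symbols one by one: q0 through q2 record how many have matched `xyx` so far; any wrong symbol goes to the dead state q4. After all 3 match we enter the accepting sink q3.
A 5-state machine:
        x   y  
>  q0   q1  q4 
   q1   q4  q2 
   q2   q3  q4 
 * q3   q3  q3 
   q4   q4  q4 
(> = start, * = accepting)

start=q0 accept=q3 q0-x->q1 q0-y->q4 q1-x->q4 q1-y->q2 q2-x->q3 q2-y->q4 q3-x->q3 q3-y->q3 q4-x->q4 q4-y->q4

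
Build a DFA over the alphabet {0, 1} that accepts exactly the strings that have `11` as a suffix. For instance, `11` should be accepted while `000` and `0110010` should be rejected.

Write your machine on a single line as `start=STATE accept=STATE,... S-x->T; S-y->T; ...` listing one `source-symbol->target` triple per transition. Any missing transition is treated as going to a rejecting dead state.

start=S0; accept=S2; S0-0->S0; S0-1->S1; S1-0->S0; S1-1->S2; S2-0->S0; S2-1->S2

Let each state record the length of the longest suffix of the input read so far that is also a prefix of `11`. S1 means the last symbol is `1`; S2 means the last 2 symbols are `11`. Accept only at S2, where the string currently ends in `11`.
With 3 states:
        0   1  
>  S0   S0  S1 
   S1   S0  S2 
 * S2   S0  S2 
(> = start, * = accepting)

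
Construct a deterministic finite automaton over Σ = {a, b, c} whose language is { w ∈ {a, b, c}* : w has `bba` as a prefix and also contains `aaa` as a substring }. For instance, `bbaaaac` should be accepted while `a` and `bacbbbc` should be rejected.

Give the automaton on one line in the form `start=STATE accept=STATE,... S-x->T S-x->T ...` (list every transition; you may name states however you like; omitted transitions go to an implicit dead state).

Handle the two conditions separately and then intersect. One (5 states) tracks whether the input so far still matches the prefix `bba`; the other (4 states) tracks whether and how much of `aaa` has been seen. Each combined state is a pair, one component from each; accept when both components accept. After merging equivalent states the machine shrinks.
8 states suffice.
        a   b   c  
>  q0   q1  q2  q1 
   q1   q1  q1  q1 
   q2   q1  q3  q1 
   q3   q4  q1  q1 
   q4   q5  q6  q6 
   q5   q7  q6  q6 
   q6   q4  q6  q6 
 * q7   q7  q7  q7 
(> = start, * = accepting)

start=q0 accept=q7 q0-a->q1 q0-b->q2 q0-c->q1 q1-a->q1 q1-b->q1 q1-c->q1 q2-a->q1 q2-b->q3 q2-c->q1 q3-a->q4 q3-b->q1 q3-c->q1 q4-a->q5 q4-b->q6 q4-c->q6 q5-a->q7 q5-b->q6 q5-c->q6 q6-a->q4 q6-b->q6 q6-c->q6 q7-a->q7 q7-b->q7 q7-c->q7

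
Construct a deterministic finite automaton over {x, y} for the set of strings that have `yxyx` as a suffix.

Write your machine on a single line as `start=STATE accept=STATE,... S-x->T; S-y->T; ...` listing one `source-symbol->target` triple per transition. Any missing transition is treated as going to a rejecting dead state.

Remember how much of `yxyx` the current input suffix matches. State A means no match yet; B means the last symbol is `y`; C means the last 2 symbols are `yx`; D means the last 3 symbols are `yxy`; E means the last 4 symbols are `yxyx`. Only E accepts. On a mismatch, fall back to the longest proper suffix that is still a prefix of `yxyx`.
With 5 states:
       x  y 
>  A   A  B 
   B   C  B 
   C   A  D 
   D   E  B 
 * E   A  D 
(> = start, * = accepting)

start=A; accept=E; A-x->A; A-y->B; B-x->C; B-y->B; C-x->A; C-y->D; D-x->E; D-y->B; E-x->A; E-y->D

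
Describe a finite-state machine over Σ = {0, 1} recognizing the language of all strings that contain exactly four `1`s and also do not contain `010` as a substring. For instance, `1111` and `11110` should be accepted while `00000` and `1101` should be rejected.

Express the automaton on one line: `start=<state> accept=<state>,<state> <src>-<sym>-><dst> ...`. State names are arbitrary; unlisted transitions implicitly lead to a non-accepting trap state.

Handle the two conditions separately and then intersect. One (6 states) tracks the count of `1`s, saturating at 5; the other (4 states) tracks partial matches of the forbidden pattern `010`. Each combined state is a pair, one component from each; accept when both components accept. Minimizing collapses redundant product states.
A 14-state machine:
       0  1 
>  A   B  C 
   B   B  D 
   C   E  F 
   D   G  F 
   E   E  H 
   F   I  J 
   G   G  G 
   H   G  J 
   I   I  K 
   J   L  M 
   K   G  M 
   L   L  N 
 * M   M  G 
 * N   G  G 
(> = start, * = accepting)

start=A accept=M,N A-0->B A-1->C B-0->B B-1->D C-0->E C-1->F D-0->G D-1->F E-0->E E-1->H F-0->I F-1->J G-0->G G-1->G H-0->G H-1->J I-0->I I-1->K J-0->L J-1->M K-0->G K-1->M L-0->L L-1->N M-0->M M-1->G N-0->G N-1->G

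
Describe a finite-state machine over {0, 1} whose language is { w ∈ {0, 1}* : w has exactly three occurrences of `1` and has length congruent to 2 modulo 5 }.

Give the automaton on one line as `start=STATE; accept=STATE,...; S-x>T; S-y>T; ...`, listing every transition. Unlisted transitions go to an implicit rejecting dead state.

Build one automaton per condition and run them in lockstep. The first has 5 states tracking the count of `1`s, saturating at 4; the second has 5 states tracking the input length modulo 5. A product state is a pair (one from each), accepting exactly when both do. Minimizing collapses redundant product states.
With 21 states:
          0    1  
>  s0     s1   s2 
   s1     s3   s4 
   s2     s4   s5 
   s3     s6   s7 
   s4     s7   s8 
   s5     s8   s9 
   s6    s10  s11 
   s7    s11  s12 
   s8    s12  s13 
   s9    s13  s14 
   s10    s0  s15 
   s11   s15  s16 
   s12   s16  s17 
   s13   s17  s14 
   s14   s14  s14 
   s15    s2  s18 
   s16   s18  s19 
   s17   s19  s14 
   s18    s5  s20 
   s19   s20  s14 
 * s20    s9  s14 
(> = start, * = accepting)

start=s0; accept=s20; s0-0>s1; s0-1>s2; s1-0>s3; s1-1>s4; s2-0>s4; s2-1>s5; s3-0>s6; s3-1>s7; s4-0>s7; s4-1>s8; s5-0>s8; s5-1>s9; s6-0>s10; s6-1>s11; s7-0>s11; s7-1>s12; s8-0>s12; s8-1>s13; s9-0>s13; s9-1>s14; s10-0>s0; s10-1>s15; s11-0>s15; s11-1>s16; s12-0>s16; s12-1>s17; s13-0>s17; s13-1>s14; s14-0>s14; s14-1>s14; s15-0>s2; s15-1>s18; s16-0>s18; s16-1>s19; s17-0>s19; s17-1>s14; s18-0>s5; s18-1>s20; s19-0>s20; s19-1>s14; s20-0>s9; s20-1>s14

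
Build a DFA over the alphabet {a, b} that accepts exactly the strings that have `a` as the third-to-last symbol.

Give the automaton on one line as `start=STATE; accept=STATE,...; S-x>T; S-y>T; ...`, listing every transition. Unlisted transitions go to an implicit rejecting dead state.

A DFA must remember the last 3 symbols (since which symbol is third-to-last isn't known until the input ends). Use one state per possible window of the last ≤3 symbols; accept from those whose window starts with `a`.
15 states suffice.
          a    b  
>  q0     q1   q2 
   q1     q3   q4 
   q2     q5   q6 
   q3     q7   q8 
   q4     q9  q10 
   q5    q11  q12 
   q6    q13  q14 
 * q7     q7   q8 
 * q8     q9  q10 
 * q9    q11  q12 
 * q10   q13  q14 
   q11    q7   q8 
   q12    q9  q10 
   q13   q11  q12 
   q14   q13  q14 
(> = start, * = accepting)

start=q0; accept=q7,q8,q9,q10; q0-a>q1; q0-b>q2; q1-a>q3; q1-b>q4; q2-a>q5; q2-b>q6; q3-a>q7; q3-b>q8; q4-a>q9; q4-b>q10; q5-a>q11; q5-b>q12; q6-a>q13; q6-b>q14; q7-a>q7; q7-b>q8; q8-a>q9; q8-b>q10; q9-a>q11; q9-b>q12; q10-a>q13; q10-b>q14; q11-a>q7; q11-b>q8; q12-a>q9; q12-b>q10; q13-a>q11; q13-b>q12; q14-a>q13; q14-b>q14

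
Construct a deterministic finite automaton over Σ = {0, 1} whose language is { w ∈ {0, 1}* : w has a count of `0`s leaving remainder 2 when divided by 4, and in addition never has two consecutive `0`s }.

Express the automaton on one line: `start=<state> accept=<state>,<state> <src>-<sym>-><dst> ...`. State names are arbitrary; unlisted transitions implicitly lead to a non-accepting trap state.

Build one automaton per condition and run them in lockstep. One (4 states) tracks the count of `0`s modulo 4; the other (3 states) tracks partial matches of the forbidden pattern `00`. Each combined state is a pair, one component from each; accept when both components accept. Minimizing collapses redundant product states.
A 9-state machine:
        0   1  
>  q0   q1  q0 
   q1   q2  q3 
   q2   q2  q2 
   q3   q4  q3 
 * q4   q2  q5 
 * q5   q6  q5 
   q6   q2  q7 
   q7   q8  q7 
   q8   q2  q0 
(> = start, * = accepting)

start=q0 accept=q4,q5 q0-0->q1 q0-1->q0 q1-0->q2 q1-1->q3 q2-0->q2 q2-1->q2 q3-0->q4 q3-1->q3 q4-0->q2 q4-1->q5 q5-0->q6 q5-1->q5 q6-0->q2 q6-1->q7 q7-0->q8 q7-1->q7 q8-0->q2 q8-1->q0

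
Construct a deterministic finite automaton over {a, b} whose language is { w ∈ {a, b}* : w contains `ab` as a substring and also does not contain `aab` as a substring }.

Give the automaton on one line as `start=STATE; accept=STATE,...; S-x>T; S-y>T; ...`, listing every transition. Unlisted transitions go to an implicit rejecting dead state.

start=s0; accept=s3,s5,s6; s0-a>s1; s0-b>s0; s1-a>s2; s1-b>s3; s2-a>s2; s2-b>s4; s3-a>s5; s3-b>s3; s4-a>s4; s4-b>s4; s5-a>s6; s5-b>s3; s6-a>s6; s6-b>s4

Run two small machines in parallel and take their product. One (3 states) tracks whether and how much of `ab` has been seen; the other (4 states) tracks partial matches of the forbidden pattern `aab`. Each combined state is a pair, one component from each; accept when both components accept.
With 7 states:
        a   b  
>  s0   s1  s0 
   s1   s2  s3 
   s2   s2  s4 
 * s3   s5  s3 
   s4   s4  s4 
 * s5   s6  s3 
 * s6   s6  s4 
(> = start, * = accepting)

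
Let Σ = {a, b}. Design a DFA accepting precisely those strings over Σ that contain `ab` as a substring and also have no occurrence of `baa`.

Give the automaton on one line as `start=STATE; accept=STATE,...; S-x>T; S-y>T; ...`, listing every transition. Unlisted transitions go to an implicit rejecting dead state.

start=q0; accept=q3,q5; q0-a>q1; q0-b>q2; q1-a>q1; q1-b>q3; q2-a>q4; q2-b>q2; q3-a>q5; q3-b>q3; q4-a>q6; q4-b>q3; q5-a>q6; q5-b>q3; q6-a>q6; q6-b>q6

Run two small machines in parallel and take their product. The first has 3 states tracking whether and how much of `ab` has been seen; the second has 4 states tracking partial matches of the forbidden pattern `baa`. A product state is a pair (one from each), accepting exactly when both do. Equivalent product states are then merged.
        a   b  
>  q0   q1  q2 
   q1   q1  q3 
   q2   q4  q2 
 * q3   q5  q3 
   q4   q6  q3 
 * q5   q6  q3 
   q6   q6  q6 
(> = start, * = accepting)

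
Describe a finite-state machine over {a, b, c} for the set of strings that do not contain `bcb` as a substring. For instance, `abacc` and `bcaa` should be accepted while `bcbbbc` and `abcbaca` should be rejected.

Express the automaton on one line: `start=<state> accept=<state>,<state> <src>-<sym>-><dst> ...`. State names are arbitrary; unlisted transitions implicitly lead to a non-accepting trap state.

This is the complement of 'contains `bcb`'. Use the same substring-matching states — S0 through S3 holding how much of `bcb` has just been matched — but flip the accepting set: everything except the trap S3 accepts.
A 4-state machine:
        a   b   c  
>* S0   S0  S1  S0 
 * S1   S0  S1  S2 
 * S2   S0  S3  S0 
   S3   S3  S3  S3 
(> = start, * = accepting)

start=S0 accept=S0,S1,S2 S0-a->S0 S0-b->S1 S0-c->S0 S1-a->S0 S1-b->S1 S1-c->S2 S2-a->S0 S2-b->S3 S2-c->S0 S3-a->S3 S3-b->S3 S3-c->S3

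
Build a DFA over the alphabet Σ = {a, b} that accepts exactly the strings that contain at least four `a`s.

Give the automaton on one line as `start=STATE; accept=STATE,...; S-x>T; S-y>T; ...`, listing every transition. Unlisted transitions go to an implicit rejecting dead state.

Count `a`s, saturating at 5: states q0 through q4 mean 0 through 4 `a`s seen; q5 means more than 4. Each `a` increments (capped at q5); other symbols loop. Accept from {q4, q5}.
        a   b  
>  q0   q1  q0 
   q1   q2  q1 
   q2   q3  q2 
   q3   q4  q3 
 * q4   q5  q4 
 * q5   q5  q5 
(> = start, * = accepting)

start=q0; accept=q4,q5; q0-a>q1; q0-b>q0; q1-a>q2; q1-b>q1; q2-a>q3; q2-b>q2; q3-a>q4; q3-b>q3; q4-a>q5; q4-b>q4; q5-a>q5; q5-b>q5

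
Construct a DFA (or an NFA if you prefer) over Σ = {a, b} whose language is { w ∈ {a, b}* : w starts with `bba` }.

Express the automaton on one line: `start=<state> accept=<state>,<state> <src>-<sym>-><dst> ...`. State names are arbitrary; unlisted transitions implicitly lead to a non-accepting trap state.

start=S0 accept=S3 S0-a->S4 S0-b->S1 S1-a->S4 S1-b->S2 S2-a->S3 S2-b->S4 S3-a->S3 S3-b->S3 S4-a->S4 S4-b->S4

Walk along `bba` while the input agrees: from S0 take `b` to S1, and so on. Any deviation drops to the rejecting sink S4. Once S3 is reached the prefix is confirmed and every continuation is accepted.
With 5 states:
        a   b  
>  S0   S4  S1 
   S1   S4  S2 
   S2   S3  S4 
 * S3   S3  S3 
   S4   S4  S4 
(> = start, * = accepting)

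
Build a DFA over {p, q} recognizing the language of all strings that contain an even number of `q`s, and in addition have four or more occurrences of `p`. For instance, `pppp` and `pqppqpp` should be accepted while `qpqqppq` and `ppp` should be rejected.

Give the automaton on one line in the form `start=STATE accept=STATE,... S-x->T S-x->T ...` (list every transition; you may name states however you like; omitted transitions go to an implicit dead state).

Run two small machines in parallel and take their product. The first has 2 states tracking the count of `q`s modulo 2; the second has 6 states tracking the count of `p`s, saturating at 5. A product state is a pair (one from each), accepting exactly when both do.
A 12-state machine:
          p    q  
>  S0     S1   S2 
   S1     S3   S4 
   S2     S4   S0 
   S3     S5   S6 
   S4     S6   S1 
   S5     S7   S8 
   S6     S8   S3 
 * S7     S9  S10 
   S8    S10   S5 
 * S9     S9  S11 
   S10   S11   S7 
   S11   S11   S9 
(> = start, * = accepting)

start=S0 accept=S7,S9 S0-p->S1 S0-q->S2 S1-p->S3 S1-q->S4 S2-p->S4 S2-q->S0 S3-p->S5 S3-q->S6 S4-p->S6 S4-q->S1 S5-p->S7 S5-q->S8 S6-p->S8 S6-q->S3 S7-p->S9 S7-q->S10 S8-p->S10 S8-q->S5 S9-p->S9 S9-q->S11 S10-p->S11 S10-q->S7 S11-p->S11 S11-q->S9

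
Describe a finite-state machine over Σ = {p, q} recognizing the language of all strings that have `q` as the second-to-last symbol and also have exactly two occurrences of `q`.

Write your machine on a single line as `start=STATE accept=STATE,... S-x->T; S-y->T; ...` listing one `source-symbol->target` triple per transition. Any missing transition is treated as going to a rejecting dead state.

start=A; accept=D,F; A-p->A; A-q->B; B-p->C; B-q->D; C-p->C; C-q->E; D-p->F; D-q->G; E-p->F; E-q->G; F-p->G; F-q->G; G-p->G; G-q->G

Handle the two conditions separately and then intersect. The first has 7 states tracking the last 2 symbols read; the second has 4 states tracking the count of `q`s, saturating at 3. A product state is a pair (one from each), accepting exactly when both do. After merging equivalent states the machine shrinks.
A 7-state machine:
       p  q 
>  A   A  B 
   B   C  D 
   C   C  E 
 * D   F  G 
   E   F  G 
 * F   G  G 
   G   G  G 
(> = start, * = accepting)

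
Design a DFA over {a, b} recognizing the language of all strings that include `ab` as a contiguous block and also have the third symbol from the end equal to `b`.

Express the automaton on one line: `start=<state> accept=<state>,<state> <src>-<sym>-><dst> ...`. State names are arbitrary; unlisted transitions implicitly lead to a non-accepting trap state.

start=q0 accept=q7,q8,q9,q10 q0-a->q1 q0-b->q2 q1-a->q1 q1-b->q3 q2-a->q4 q2-b->q2 q3-a->q5 q3-b->q6 q4-a->q1 q4-b->q7 q5-a->q8 q5-b->q7 q6-a->q9 q6-b->q10 q7-a->q5 q7-b->q6 q8-a->q1 q8-b->q3 q9-a->q8 q9-b->q7 q10-a->q9 q10-b->q10

Run two small machines in parallel and take their product. One (3 states) tracks whether and how much of `ab` has been seen; the other (15 states) tracks the last 3 symbols read. Each combined state is a pair, one component from each; accept when both components accept. After merging equivalent states the machine shrinks.
          a    b  
>  q0     q1   q2 
   q1     q1   q3 
   q2     q4   q2 
   q3     q5   q6 
   q4     q1   q7 
   q5     q8   q7 
   q6     q9  q10 
 * q7     q5   q6 
 * q8     q1   q3 
 * q9     q8   q7 
 * q10    q9  q10 
(> = start, * = accepting)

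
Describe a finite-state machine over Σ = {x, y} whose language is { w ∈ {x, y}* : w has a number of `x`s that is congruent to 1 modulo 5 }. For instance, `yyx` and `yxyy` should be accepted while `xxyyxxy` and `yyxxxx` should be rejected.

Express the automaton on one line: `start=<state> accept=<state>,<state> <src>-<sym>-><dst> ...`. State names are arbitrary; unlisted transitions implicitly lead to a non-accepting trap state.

start=A accept=B A-x->B A-y->A B-x->C B-y->B C-x->D C-y->C D-x->E D-y->D E-x->A E-y->E

Keep the running count of `x`s modulo 5: each `x` advances along the cycle A → B → C → D → E → A while other symbols loop. Accept at B.
A 5-state machine:
       x  y 
>  A   B  A 
 * B   C  B 
   C   D  C 
   D   E  D 
   E   A  E 
(> = start, * = accepting)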